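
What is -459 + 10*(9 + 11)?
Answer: -259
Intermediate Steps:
-459 + 10*(9 + 11) = -459 + 10*20 = -459 + 200 = -259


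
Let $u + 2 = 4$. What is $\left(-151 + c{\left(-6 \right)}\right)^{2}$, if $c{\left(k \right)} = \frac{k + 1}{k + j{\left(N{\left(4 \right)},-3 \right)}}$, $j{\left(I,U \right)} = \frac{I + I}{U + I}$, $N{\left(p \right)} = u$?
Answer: $\frac{90601}{4} \approx 22650.0$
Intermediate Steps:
$u = 2$ ($u = -2 + 4 = 2$)
$N{\left(p \right)} = 2$
$j{\left(I,U \right)} = \frac{2 I}{I + U}$
$c{\left(k \right)} = \frac{1 + k}{-4 + k}$ ($c{\left(k \right)} = \frac{k + 1}{k + 2 \cdot 2 \frac{1}{2 - 3}} = \frac{1 + k}{k + 2 \cdot 2 \frac{1}{-1}} = \frac{1 + k}{k + 2 \cdot 2 \left(-1\right)} = \frac{1 + k}{k - 4} = \frac{1 + k}{-4 + k}$)
$\left(-151 + c{\left(-6 \right)}\right)^{2} = \left(-151 + \frac{1 - 6}{-4 - 6}\right)^{2} = \left(-151 + \frac{1}{-10} \left(-5\right)\right)^{2} = \left(-151 - - \frac{1}{2}\right)^{2} = \left(-151 + \frac{1}{2}\right)^{2} = \left(- \frac{301}{2}\right)^{2} = \frac{90601}{4}$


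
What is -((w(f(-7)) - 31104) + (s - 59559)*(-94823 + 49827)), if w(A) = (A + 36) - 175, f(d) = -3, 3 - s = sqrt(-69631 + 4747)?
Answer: -2679750530 - 89992*I*sqrt(16221) ≈ -2.6798e+9 - 1.1462e+7*I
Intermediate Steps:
s = 3 - 2*I*sqrt(16221) (s = 3 - sqrt(-69631 + 4747) = 3 - sqrt(-64884) = 3 - 2*I*sqrt(16221) ≈ 3.0 - 254.72*I)
w(A) = -139 + A (w(A) = (36 + A) - 175 = -139 + A)
-((w(f(-7)) - 31104) + (s - 59559)*(-94823 + 49827)) = -(((-139 - 3) - 31104) + ((3 - 2*I*sqrt(16221)) - 59559)*(-94823 + 49827)) = -((-142 - 31104) + (-59556 - 2*I*sqrt(16221))*(-44996)) = -(-31246 + (2679781776 + 89992*I*sqrt(16221))) = -(2679750530 + 89992*I*sqrt(16221)) = -2679750530 - 89992*I*sqrt(16221)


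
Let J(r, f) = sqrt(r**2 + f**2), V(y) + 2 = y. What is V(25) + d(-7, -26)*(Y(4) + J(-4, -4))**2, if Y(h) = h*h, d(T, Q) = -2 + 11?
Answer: 2615 + 1152*sqrt(2) ≈ 4244.2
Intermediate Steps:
V(y) = -2 + y
J(r, f) = sqrt(f**2 + r**2)
d(T, Q) = 9
Y(h) = h**2
V(25) + d(-7, -26)*(Y(4) + J(-4, -4))**2 = (-2 + 25) + 9*(4**2 + sqrt((-4)**2 + (-4)**2))**2 = 23 + 9*(16 + sqrt(16 + 16))**2 = 23 + 9*(16 + sqrt(32))**2 = 23 + 9*(16 + 4*sqrt(2))**2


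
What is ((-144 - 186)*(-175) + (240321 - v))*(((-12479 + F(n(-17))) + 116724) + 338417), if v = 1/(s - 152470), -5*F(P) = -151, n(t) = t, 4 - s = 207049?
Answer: 237196684406513926/1797575 ≈ 1.3195e+11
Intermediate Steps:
s = -207045 (s = 4 - 1*207049 = 4 - 207049 = -207045)
F(P) = 151/5 (F(P) = -⅕*(-151) = 151/5)
v = -1/359515 (v = 1/(-207045 - 152470) = 1/(-359515) = -1/359515 ≈ -2.7815e-6)
((-144 - 186)*(-175) + (240321 - v))*(((-12479 + F(n(-17))) + 116724) + 338417) = ((-144 - 186)*(-175) + (240321 - 1*(-1/359515)))*(((-12479 + 151/5) + 116724) + 338417) = (-330*(-175) + (240321 + 1/359515))*((-62244/5 + 116724) + 338417) = (57750 + 86399004316/359515)*(521376/5 + 338417) = (107160995566/359515)*(2213461/5) = 237196684406513926/1797575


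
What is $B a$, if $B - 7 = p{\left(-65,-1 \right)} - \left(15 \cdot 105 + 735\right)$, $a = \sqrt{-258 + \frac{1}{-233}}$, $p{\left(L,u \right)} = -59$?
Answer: $- \frac{2362 i \sqrt{14006795}}{233} \approx - 37940.0 i$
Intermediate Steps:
$a = \frac{i \sqrt{14006795}}{233}$ ($a = \sqrt{-258 - \frac{1}{233}} = \sqrt{- \frac{60115}{233}} = \frac{i \sqrt{14006795}}{233} \approx 16.063 i$)
$B = -2362$ ($B = 7 - \left(794 + 1575\right) = 7 - 2369 = -2362$)
$B a = - 2362 \frac{i \sqrt{14006795}}{233} = - \frac{2362 i \sqrt{14006795}}{233}$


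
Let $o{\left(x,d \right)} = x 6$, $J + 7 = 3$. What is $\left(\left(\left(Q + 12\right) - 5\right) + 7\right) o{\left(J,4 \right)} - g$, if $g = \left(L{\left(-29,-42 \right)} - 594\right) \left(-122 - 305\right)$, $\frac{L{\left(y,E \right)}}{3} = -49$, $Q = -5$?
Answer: $-316623$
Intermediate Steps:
$L{\left(y,E \right)} = -147$ ($L{\left(y,E \right)} = 3 \left(-49\right) = -147$)
$J = -4$ ($J = -7 + 3 = -4$)
$o{\left(x,d \right)} = 6 x$
$g = 316407$ ($g = \left(-147 - 594\right) \left(-122 - 305\right) = \left(-741\right) \left(-427\right) = 316407$)
$\left(\left(\left(Q + 12\right) - 5\right) + 7\right) o{\left(J,4 \right)} - g = \left(\left(\left(-5 + 12\right) - 5\right) + 7\right) 6 \left(-4\right) - 316407 = \left(\left(7 - 5\right) + 7\right) \left(-24\right) - 316407 = \left(2 + 7\right) \left(-24\right) - 316407 = 9 \left(-24\right) - 316407 = -216 - 316407 = -316623$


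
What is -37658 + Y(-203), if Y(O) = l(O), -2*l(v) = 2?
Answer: -37659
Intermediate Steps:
l(v) = -1 (l(v) = -½*2 = -1)
Y(O) = -1
-37658 + Y(-203) = -37658 - 1 = -37659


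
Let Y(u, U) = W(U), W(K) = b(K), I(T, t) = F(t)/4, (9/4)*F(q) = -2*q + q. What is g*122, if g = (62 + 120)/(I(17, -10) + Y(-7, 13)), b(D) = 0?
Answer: 99918/5 ≈ 19984.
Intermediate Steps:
F(q) = -4*q/9 (F(q) = 4*(-2*q + q)/9 = 4*(-q)/9 = -4*q/9)
I(T, t) = -t/9 (I(T, t) = -4*t/9/4 = -4*t/9*(¼) = -t/9)
W(K) = 0
Y(u, U) = 0
g = 819/5 (g = (62 + 120)/(-⅑*(-10) + 0) = 182/(10/9 + 0) = 182/(10/9) = 182*(9/10) = 819/5 ≈ 163.80)
g*122 = (819/5)*122 = 99918/5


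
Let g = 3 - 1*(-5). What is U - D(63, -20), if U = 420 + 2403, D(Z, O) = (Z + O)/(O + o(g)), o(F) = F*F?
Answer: 124169/44 ≈ 2822.0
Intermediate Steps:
g = 8 (g = 3 + 5 = 8)
o(F) = F**2
D(Z, O) = (O + Z)/(64 + O) (D(Z, O) = (Z + O)/(O + 8**2) = (O + Z)/(O + 64) = (O + Z)/(64 + O))
U = 2823
U - D(63, -20) = 2823 - (-20 + 63)/(64 - 20) = 2823 - 43/44 = 124169/44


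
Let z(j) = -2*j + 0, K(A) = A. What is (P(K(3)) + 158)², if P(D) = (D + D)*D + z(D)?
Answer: 28900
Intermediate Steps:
z(j) = -2*j
P(D) = -2*D + 2*D² (P(D) = (D + D)*D - 2*D = (2*D)*D - 2*D = 2*D² - 2*D = -2*D + 2*D²)
(P(K(3)) + 158)² = (2*3*(-1 + 3) + 158)² = (2*3*2 + 158)² = (12 + 158)² = 170² = 28900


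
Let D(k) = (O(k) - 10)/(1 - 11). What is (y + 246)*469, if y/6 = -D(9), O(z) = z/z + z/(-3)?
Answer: 559986/5 ≈ 1.1200e+5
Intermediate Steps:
O(z) = 1 - z/3 (O(z) = 1 + z*(-⅓) = 1 - z/3)
D(k) = 9/10 + k/30 (D(k) = ((1 - k/3) - 10)/(1 - 11) = (-9 - k/3)/(-10) = (-9 - k/3)*(-⅒) = 9/10 + k/30)
y = -36/5 (y = 6*(-(9/10 + (1/30)*9)) = 6*(-(9/10 + 3/10)) = 6*(-1*6/5) = 6*(-6/5) = -36/5 ≈ -7.2000)
(y + 246)*469 = (-36/5 + 246)*469 = (1194/5)*469 = 559986/5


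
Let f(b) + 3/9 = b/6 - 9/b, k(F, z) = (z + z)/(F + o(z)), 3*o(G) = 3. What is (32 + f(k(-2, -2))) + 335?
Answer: 4381/12 ≈ 365.08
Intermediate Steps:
o(G) = 1 (o(G) = (⅓)*3 = 1)
k(F, z) = 2*z/(1 + F) (k(F, z) = (z + z)/(F + 1) = (2*z)/(1 + F) = 2*z/(1 + F))
f(b) = -⅓ - 9/b + b/6 (f(b) = -⅓ + (b/6 - 9/b) = -⅓ + (-9/b + b/6) = -⅓ - 9/b + b/6)
(32 + f(k(-2, -2))) + 335 = (32 + (-54 + (2*(-2)/(1 - 2))*(-2 + 2*(-2)/(1 - 2)))/(6*((2*(-2)/(1 - 2))))) + 335 = (32 + (-54 + (2*(-2)/(-1))*(-2 + 2*(-2)/(-1)))/(6*((2*(-2)/(-1))))) + 335 = (32 + (-54 + (2*(-2)*(-1))*(-2 + 2*(-2)*(-1)))/(6*((2*(-2)*(-1))))) + 335 = (32 + (⅙)*(-54 + 4*(-2 + 4))/4) + 335 = (32 + (⅙)*(¼)*(-54 + 4*2)) + 335 = (32 + (⅙)*(¼)*(-54 + 8)) + 335 = (32 + (⅙)*(¼)*(-46)) + 335 = (32 - 23/12) + 335 = 361/12 + 335 = 4381/12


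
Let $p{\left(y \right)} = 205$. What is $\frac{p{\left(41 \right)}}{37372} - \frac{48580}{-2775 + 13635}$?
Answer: $- \frac{90665273}{20292996} \approx -4.4678$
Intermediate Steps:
$\frac{p{\left(41 \right)}}{37372} - \frac{48580}{-2775 + 13635} = \frac{205}{37372} - \frac{48580}{-2775 + 13635} = 205 \cdot \frac{1}{37372} - \frac{48580}{10860} = \frac{205}{37372} - \frac{2429}{543} = - \frac{90665273}{20292996}$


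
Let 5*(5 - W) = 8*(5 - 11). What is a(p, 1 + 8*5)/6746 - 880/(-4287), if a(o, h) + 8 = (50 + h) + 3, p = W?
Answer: 3152581/14460051 ≈ 0.21802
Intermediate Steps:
W = 73/5 (W = 5 - 8*(5 - 11)/5 = 5 - 8*(-6)/5 = 5 - 1/5*(-48) = 5 + 48/5 = 73/5 ≈ 14.600)
p = 73/5 ≈ 14.600
a(o, h) = 45 + h (a(o, h) = -8 + ((50 + h) + 3) = -8 + (53 + h) = 45 + h)
a(p, 1 + 8*5)/6746 - 880/(-4287) = (45 + (1 + 8*5))/6746 - 880/(-4287) = (45 + (1 + 40))*(1/6746) - 880*(-1/4287) = (45 + 41)*(1/6746) + 880/4287 = 86*(1/6746) + 880/4287 = 43/3373 + 880/4287 = 3152581/14460051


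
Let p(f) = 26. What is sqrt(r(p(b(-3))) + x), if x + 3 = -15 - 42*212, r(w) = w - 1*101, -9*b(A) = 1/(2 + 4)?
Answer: I*sqrt(8997) ≈ 94.853*I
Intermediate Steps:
b(A) = -1/54 (b(A) = -1/(9*(2 + 4)) = -1/9/6 = -1/9*1/6 = -1/54)
r(w) = -101 + w (r(w) = w - 101 = -101 + w)
x = -8922 (x = -3 + (-15 - 42*212) = -3 + (-15 - 8904) = -3 - 8919 = -8922)
sqrt(r(p(b(-3))) + x) = sqrt((-101 + 26) - 8922) = sqrt(-75 - 8922) = sqrt(-8997) = I*sqrt(8997)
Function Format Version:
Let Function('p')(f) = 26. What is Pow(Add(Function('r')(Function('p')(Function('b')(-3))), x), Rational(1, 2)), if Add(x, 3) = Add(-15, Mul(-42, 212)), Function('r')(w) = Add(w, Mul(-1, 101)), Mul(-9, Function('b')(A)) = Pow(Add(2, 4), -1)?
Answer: Mul(I, Pow(8997, Rational(1, 2))) ≈ Mul(94.853, I)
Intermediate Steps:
Function('b')(A) = Rational(-1, 54) (Function('b')(A) = Mul(Rational(-1, 9), Pow(Add(2, 4), -1)) = Mul(Rational(-1, 9), Pow(6, -1)) = Mul(Rational(-1, 9), Rational(1, 6)) = Rational(-1, 54))
Function('r')(w) = Add(-101, w) (Function('r')(w) = Add(w, -101) = Add(-101, w))
x = -8922 (x = Add(-3, Add(-15, Mul(-42, 212))) = Add(-3, Add(-15, -8904)) = Add(-3, -8919) = -8922)
Pow(Add(Function('r')(Function('p')(Function('b')(-3))), x), Rational(1, 2)) = Pow(Add(Add(-101, 26), -8922), Rational(1, 2)) = Pow(Add(-75, -8922), Rational(1, 2)) = Pow(-8997, Rational(1, 2)) = Mul(I, Pow(8997, Rational(1, 2)))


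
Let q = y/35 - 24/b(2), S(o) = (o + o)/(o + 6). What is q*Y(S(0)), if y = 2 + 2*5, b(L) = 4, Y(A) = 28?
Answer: -792/5 ≈ -158.40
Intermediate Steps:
S(o) = 2*o/(6 + o) (S(o) = (2*o)/(6 + o) = 2*o/(6 + o))
y = 12 (y = 2 + 10 = 12)
q = -198/35 (q = 12/35 - 24/4 = 12*(1/35) - 24*¼ = 12/35 - 6 = -198/35 ≈ -5.6571)
q*Y(S(0)) = -198/35*28 = -792/5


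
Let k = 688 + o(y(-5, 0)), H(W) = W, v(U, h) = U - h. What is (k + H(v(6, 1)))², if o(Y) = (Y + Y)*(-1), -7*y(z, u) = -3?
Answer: 23474025/49 ≈ 4.7906e+5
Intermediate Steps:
y(z, u) = 3/7 (y(z, u) = -⅐*(-3) = 3/7)
o(Y) = -2*Y (o(Y) = (2*Y)*(-1) = -2*Y)
k = 4810/7 (k = 688 - 2*3/7 = 688 - 6/7 = 4810/7 ≈ 687.14)
(k + H(v(6, 1)))² = (4810/7 + (6 - 1*1))² = (4810/7 + (6 - 1))² = (4810/7 + 5)² = (4845/7)² = 23474025/49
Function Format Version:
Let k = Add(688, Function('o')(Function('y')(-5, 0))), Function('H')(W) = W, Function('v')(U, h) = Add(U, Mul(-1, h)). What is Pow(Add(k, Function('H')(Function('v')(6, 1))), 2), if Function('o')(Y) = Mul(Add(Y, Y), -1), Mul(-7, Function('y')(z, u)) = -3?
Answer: Rational(23474025, 49) ≈ 4.7906e+5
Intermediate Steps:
Function('y')(z, u) = Rational(3, 7) (Function('y')(z, u) = Mul(Rational(-1, 7), -3) = Rational(3, 7))
Function('o')(Y) = Mul(-2, Y) (Function('o')(Y) = Mul(Mul(2, Y), -1) = Mul(-2, Y))
k = Rational(4810, 7) (k = Add(688, Mul(-2, Rational(3, 7))) = Add(688, Rational(-6, 7)) = Rational(4810, 7) ≈ 687.14)
Pow(Add(k, Function('H')(Function('v')(6, 1))), 2) = Pow(Add(Rational(4810, 7), Add(6, Mul(-1, 1))), 2) = Pow(Add(Rational(4810, 7), Add(6, -1)), 2) = Pow(Add(Rational(4810, 7), 5), 2) = Pow(Rational(4845, 7), 2) = Rational(23474025, 49)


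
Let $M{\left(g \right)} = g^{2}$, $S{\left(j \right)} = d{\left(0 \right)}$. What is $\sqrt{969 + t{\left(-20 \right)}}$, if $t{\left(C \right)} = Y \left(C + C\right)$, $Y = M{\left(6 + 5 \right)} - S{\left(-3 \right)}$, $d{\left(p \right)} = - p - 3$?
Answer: $i \sqrt{3991} \approx 63.174 i$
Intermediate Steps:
$d{\left(p \right)} = -3 - p$
$S{\left(j \right)} = -3$ ($S{\left(j \right)} = -3 - 0 = -3 + 0 = -3$)
$Y = 124$ ($Y = \left(6 + 5\right)^{2} - -3 = 11^{2} + 3 = 121 + 3 = 124$)
$t{\left(C \right)} = 248 C$ ($t{\left(C \right)} = 124 \left(C + C\right) = 124 \cdot 2 C = 248 C$)
$\sqrt{969 + t{\left(-20 \right)}} = \sqrt{969 + 248 \left(-20\right)} = \sqrt{969 - 4960} = \sqrt{-3991} = i \sqrt{3991}$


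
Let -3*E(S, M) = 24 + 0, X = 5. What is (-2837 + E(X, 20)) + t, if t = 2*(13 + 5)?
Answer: -2809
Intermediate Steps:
E(S, M) = -8 (E(S, M) = -(24 + 0)/3 = -⅓*24 = -8)
t = 36 (t = 2*18 = 36)
(-2837 + E(X, 20)) + t = (-2837 - 8) + 36 = -2845 + 36 = -2809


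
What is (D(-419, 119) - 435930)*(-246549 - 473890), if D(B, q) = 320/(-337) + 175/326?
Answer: 34503399313695195/109862 ≈ 3.1406e+11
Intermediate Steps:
D(B, q) = -45345/109862 (D(B, q) = 320*(-1/337) + 175*(1/326) = -320/337 + 175/326 = -45345/109862)
(D(-419, 119) - 435930)*(-246549 - 473890) = (-45345/109862 - 435930)*(-246549 - 473890) = -47892187005/109862*(-720439) = 34503399313695195/109862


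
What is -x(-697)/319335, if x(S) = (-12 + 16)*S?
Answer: 2788/319335 ≈ 0.0087306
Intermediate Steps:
x(S) = 4*S
-x(-697)/319335 = -4*(-697)/319335 = -1*(-2788)*(1/319335) = 2788*(1/319335) = 2788/319335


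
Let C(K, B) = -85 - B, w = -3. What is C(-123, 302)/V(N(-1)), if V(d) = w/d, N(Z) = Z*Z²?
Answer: -129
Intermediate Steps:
N(Z) = Z³
V(d) = -3/d
C(-123, 302)/V(N(-1)) = (-85 - 1*302)/((-3/((-1)³))) = (-85 - 302)/((-3/(-1))) = -387/((-3*(-1))) = -387/3 = -387*⅓ = -129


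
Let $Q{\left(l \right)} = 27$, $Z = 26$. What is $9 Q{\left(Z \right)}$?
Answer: $243$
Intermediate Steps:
$9 Q{\left(Z \right)} = 9 \cdot 27 = 243$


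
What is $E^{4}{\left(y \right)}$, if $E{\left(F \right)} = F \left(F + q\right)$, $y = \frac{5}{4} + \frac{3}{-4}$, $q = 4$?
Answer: $\frac{6561}{256} \approx 25.629$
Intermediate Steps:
$y = \frac{1}{2}$ ($y = 5 \cdot \frac{1}{4} + 3 \left(- \frac{1}{4}\right) = \frac{5}{4} - \frac{3}{4} = \frac{1}{2} \approx 0.5$)
$E{\left(F \right)} = F \left(4 + F\right)$ ($E{\left(F \right)} = F \left(F + 4\right) = F \left(4 + F\right)$)
$E^{4}{\left(y \right)} = \left(\frac{4 + \frac{1}{2}}{2}\right)^{4} = \left(\frac{1}{2} \cdot \frac{9}{2}\right)^{4} = \left(\frac{9}{4}\right)^{4} = \frac{6561}{256}$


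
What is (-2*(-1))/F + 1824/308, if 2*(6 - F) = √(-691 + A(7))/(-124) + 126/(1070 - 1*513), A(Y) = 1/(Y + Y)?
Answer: 4465173668940360/713092244685821 - 153883504*I*√135422/9260938242673 ≈ 6.2617 - 0.0061148*I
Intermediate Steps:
A(Y) = 1/(2*Y)
F = 3279/557 + I*√135422/3472 (F = 6 - (√(-691 + (½)/7)/(-124) + 126/(1070 - 1*513))/2 = 6 - (√(-691 + (½)*(⅐))*(-1/124) + 126/(1070 - 513))/2 = 6 - (√(-691 + 1/14)*(-1/124) + 126/557)/2 = 6 - (√(-9673/14)*(-1/124) + 126*(1/557))/2 = 6 - ((I*√135422/14)*(-1/124) + 126/557)/2 = 6 - (-I*√135422/1736 + 126/557)/2 = 6 - (126/557 - I*√135422/1736)/2 = 6 + (-63/557 + I*√135422/3472) = 3279/557 + I*√135422/3472 ≈ 5.8869 + 0.10599*I)
(-2*(-1))/F + 1824/308 = (-2*(-1))/(3279/557 + I*√135422/3472) + 1824/308 = 2/(3279/557 + I*√135422/3472) + 1824*(1/308) = 2/(3279/557 + I*√135422/3472) + 456/77 = 456/77 + 2/(3279/557 + I*√135422/3472)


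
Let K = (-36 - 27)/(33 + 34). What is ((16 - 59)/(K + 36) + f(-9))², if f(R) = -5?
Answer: 213919876/5517801 ≈ 38.769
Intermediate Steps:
K = -63/67 ≈ -0.94030
((16 - 59)/(K + 36) + f(-9))² = ((16 - 59)/(-63/67 + 36) - 5)² = (-43/2349/67 - 5)² = (-43*67/2349 - 5)² = (-2881/2349 - 5)² = (-14626/2349)² = 213919876/5517801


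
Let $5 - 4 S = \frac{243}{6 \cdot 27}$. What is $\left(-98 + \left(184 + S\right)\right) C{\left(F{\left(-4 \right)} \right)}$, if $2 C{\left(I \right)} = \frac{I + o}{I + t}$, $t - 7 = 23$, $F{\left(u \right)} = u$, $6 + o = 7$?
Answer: $- \frac{2085}{416} \approx -5.012$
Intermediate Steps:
$o = 1$ ($o = -6 + 7 = 1$)
$S = \frac{7}{8}$ ($S = \frac{5}{4} - \frac{243 \frac{1}{6 \cdot 27}}{4} = \frac{5}{4} - \frac{243 \cdot \frac{1}{162}}{4} = \frac{5}{4} - \frac{3}{8} = \frac{7}{8} \approx 0.875$)
$t = 30$ ($t = 7 + 23 = 30$)
$C{\left(I \right)} = \frac{1 + I}{2 \left(30 + I\right)}$ ($C{\left(I \right)} = \frac{\left(I + 1\right) \frac{1}{I + 30}}{2} = \frac{\left(1 + I\right) \frac{1}{30 + I}}{2} = \frac{\frac{1}{30 + I} \left(1 + I\right)}{2} = \frac{1 + I}{2 \left(30 + I\right)}$)
$\left(-98 + \left(184 + S\right)\right) C{\left(F{\left(-4 \right)} \right)} = \left(-98 + \left(184 + \frac{7}{8}\right)\right) \frac{1 - 4}{2 \left(30 - 4\right)} = \left(-98 + \frac{1479}{8}\right) \frac{1}{2} \cdot \frac{1}{26} \left(-3\right) = \frac{695 \cdot \frac{1}{2} \cdot \frac{1}{26} \left(-3\right)}{8} = \frac{695}{8} \left(- \frac{3}{52}\right) = - \frac{2085}{416}$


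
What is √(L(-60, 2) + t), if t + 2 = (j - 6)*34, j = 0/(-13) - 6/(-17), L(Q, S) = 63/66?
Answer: I*√93434/22 ≈ 13.894*I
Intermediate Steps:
L(Q, S) = 21/22 (L(Q, S) = 63*(1/66) = 21/22)
j = 6/17 (j = 0*(-1/13) - 6*(-1/17) = 0 + 6/17 = 6/17 ≈ 0.35294)
t = -194 (t = -2 + (6/17 - 6)*34 = -2 - 96/17*34 = -2 - 192 = -194)
√(L(-60, 2) + t) = √(21/22 - 194) = √(-4247/22) = I*√93434/22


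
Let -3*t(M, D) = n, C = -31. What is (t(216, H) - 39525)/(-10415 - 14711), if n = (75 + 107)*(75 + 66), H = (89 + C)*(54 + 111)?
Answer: 48079/25126 ≈ 1.9135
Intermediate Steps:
H = 9570 (H = (89 - 31)*(54 + 111) = 58*165 = 9570)
n = 25662 (n = 182*141 = 25662)
t(M, D) = -8554 (t(M, D) = -1/3*25662 = -8554)
(t(216, H) - 39525)/(-10415 - 14711) = (-8554 - 39525)/(-10415 - 14711) = -48079/(-25126) = -48079*(-1/25126) = 48079/25126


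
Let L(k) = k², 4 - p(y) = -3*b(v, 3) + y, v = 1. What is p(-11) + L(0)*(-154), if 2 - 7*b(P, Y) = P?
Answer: 108/7 ≈ 15.429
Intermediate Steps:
b(P, Y) = 2/7 - P/7
p(y) = 31/7 - y (p(y) = 4 - (-3*(2/7 - ⅐*1) + y) = 4 - (-3*(2/7 - ⅐) + y) = 4 - (-3*⅐ + y) = 4 - (-3/7 + y) = 4 + (3/7 - y) = 31/7 - y)
p(-11) + L(0)*(-154) = (31/7 - 1*(-11)) + 0²*(-154) = (31/7 + 11) + 0*(-154) = 108/7 + 0 = 108/7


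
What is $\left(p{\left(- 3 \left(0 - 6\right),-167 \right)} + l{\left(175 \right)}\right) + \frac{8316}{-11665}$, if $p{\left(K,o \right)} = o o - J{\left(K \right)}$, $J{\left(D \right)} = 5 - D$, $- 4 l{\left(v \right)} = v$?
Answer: $\frac{1299832681}{46660} \approx 27858.0$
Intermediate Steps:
$l{\left(v \right)} = - \frac{v}{4}$
$p{\left(K,o \right)} = -5 + K + o^{2}$ ($p{\left(K,o \right)} = o o - \left(5 - K\right) = o^{2} + \left(-5 + K\right) = -5 + K + o^{2}$)
$\left(p{\left(- 3 \left(0 - 6\right),-167 \right)} + l{\left(175 \right)}\right) + \frac{8316}{-11665} = \left(\left(-5 - 3 \left(0 - 6\right) + \left(-167\right)^{2}\right) - \frac{175}{4}\right) + \frac{8316}{-11665} = \left(\left(-5 - -18 + 27889\right) - \frac{175}{4}\right) + 8316 \left(- \frac{1}{11665}\right) = \left(\left(-5 + 18 + 27889\right) - \frac{175}{4}\right) - \frac{8316}{11665} = \left(27902 - \frac{175}{4}\right) - \frac{8316}{11665} = \frac{111433}{4} - \frac{8316}{11665} = \frac{1299832681}{46660}$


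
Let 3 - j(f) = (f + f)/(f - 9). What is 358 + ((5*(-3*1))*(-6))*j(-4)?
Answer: 7444/13 ≈ 572.62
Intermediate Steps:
j(f) = 3 - 2*f/(-9 + f) (j(f) = 3 - (f + f)/(f - 9) = 3 - 2*f/(-9 + f))
358 + ((5*(-3*1))*(-6))*j(-4) = 358 + ((5*(-3*1))*(-6))*((-27 - 4)/(-9 - 4)) = 358 + ((5*(-3))*(-6))*(-31/(-13)) = 358 + (-15*(-6))*(-1/13*(-31)) = 358 + 90*(31/13) = 358 + 2790/13 = 7444/13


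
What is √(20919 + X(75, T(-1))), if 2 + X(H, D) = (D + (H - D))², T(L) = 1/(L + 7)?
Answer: √26542 ≈ 162.92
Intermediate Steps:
T(L) = 1/(7 + L)
X(H, D) = -2 + H² (X(H, D) = -2 + (D + (H - D))² = -2 + H²)
√(20919 + X(75, T(-1))) = √(20919 + (-2 + 75²)) = √(20919 + (-2 + 5625)) = √(20919 + 5623) = √26542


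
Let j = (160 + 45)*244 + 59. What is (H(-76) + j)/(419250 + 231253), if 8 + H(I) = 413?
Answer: 7212/92929 ≈ 0.077608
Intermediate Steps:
H(I) = 405 (H(I) = -8 + 413 = 405)
j = 50079 (j = 205*244 + 59 = 50020 + 59 = 50079)
(H(-76) + j)/(419250 + 231253) = (405 + 50079)/(419250 + 231253) = 50484/650503 = 50484*(1/650503) = 7212/92929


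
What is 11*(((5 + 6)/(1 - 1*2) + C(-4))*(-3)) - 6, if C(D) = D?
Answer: 489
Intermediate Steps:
11*(((5 + 6)/(1 - 1*2) + C(-4))*(-3)) - 6 = 11*(((5 + 6)/(1 - 1*2) - 4)*(-3)) - 6 = 11*((11/(1 - 2) - 4)*(-3)) - 6 = 11*((11/(-1) - 4)*(-3)) - 6 = 11*((11*(-1) - 4)*(-3)) - 6 = 11*((-11 - 4)*(-3)) - 6 = 11*(-15*(-3)) - 6 = 11*45 - 6 = 495 - 6 = 489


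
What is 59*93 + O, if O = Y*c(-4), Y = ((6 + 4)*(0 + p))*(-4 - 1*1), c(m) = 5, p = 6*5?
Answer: -2013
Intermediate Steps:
p = 30
Y = -1500 (Y = ((6 + 4)*(0 + 30))*(-4 - 1*1) = (10*30)*(-4 - 1) = 300*(-5) = -1500)
O = -7500 (O = -1500*5 = -7500)
59*93 + O = 59*93 - 7500 = 5487 - 7500 = -2013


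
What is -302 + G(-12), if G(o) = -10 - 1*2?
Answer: -314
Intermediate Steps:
G(o) = -12 (G(o) = -10 - 2 = -12)
-302 + G(-12) = -302 - 12 = -314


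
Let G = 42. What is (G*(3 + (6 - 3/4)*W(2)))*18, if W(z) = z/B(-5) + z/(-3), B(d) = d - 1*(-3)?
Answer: -4347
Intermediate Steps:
B(d) = 3 + d (B(d) = d + 3 = 3 + d)
W(z) = -5*z/6 (W(z) = z/(3 - 5) + z/(-3) = z/(-2) + z*(-1/3) = z*(-1/2) - z/3 = -z/2 - z/3 = -5*z/6)
(G*(3 + (6 - 3/4)*W(2)))*18 = (42*(3 + (6 - 3/4)*(-5/6*2)))*18 = (42*(3 + (6 - 3/4)*(-5/3)))*18 = (42*(3 + (21/4)*(-5/3)))*18 = (42*(3 - 35/4))*18 = (42*(-23/4))*18 = -483/2*18 = -4347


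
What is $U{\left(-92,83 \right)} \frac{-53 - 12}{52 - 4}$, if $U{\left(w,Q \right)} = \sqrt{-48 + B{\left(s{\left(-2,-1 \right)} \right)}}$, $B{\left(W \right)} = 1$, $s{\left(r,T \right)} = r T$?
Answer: $- \frac{65 i \sqrt{47}}{48} \approx - 9.2837 i$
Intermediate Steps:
$s{\left(r,T \right)} = T r$
$U{\left(w,Q \right)} = i \sqrt{47}$ ($U{\left(w,Q \right)} = \sqrt{-48 + 1} = \sqrt{-47} = i \sqrt{47}$)
$U{\left(-92,83 \right)} \frac{-53 - 12}{52 - 4} = i \sqrt{47} \frac{-53 - 12}{52 - 4} = i \sqrt{47} \left(- \frac{65}{48}\right) = - \frac{65 i \sqrt{47}}{48}$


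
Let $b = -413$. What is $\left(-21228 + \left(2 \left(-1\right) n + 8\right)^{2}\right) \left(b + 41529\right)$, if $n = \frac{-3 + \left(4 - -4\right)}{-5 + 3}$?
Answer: $-865861844$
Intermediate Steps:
$n = - \frac{5}{2}$ ($n = \frac{-3 + \left(4 + 4\right)}{-2} = \left(-3 + 8\right) \left(- \frac{1}{2}\right) = 5 \left(- \frac{1}{2}\right) = - \frac{5}{2} \approx -2.5$)
$\left(-21228 + \left(2 \left(-1\right) n + 8\right)^{2}\right) \left(b + 41529\right) = \left(-21228 + \left(2 \left(-1\right) \left(- \frac{5}{2}\right) + 8\right)^{2}\right) \left(-413 + 41529\right) = \left(-21228 + \left(\left(-2\right) \left(- \frac{5}{2}\right) + 8\right)^{2}\right) 41116 = \left(-21228 + \left(5 + 8\right)^{2}\right) 41116 = \left(-21228 + 13^{2}\right) 41116 = \left(-21228 + 169\right) 41116 = \left(-21059\right) 41116 = -865861844$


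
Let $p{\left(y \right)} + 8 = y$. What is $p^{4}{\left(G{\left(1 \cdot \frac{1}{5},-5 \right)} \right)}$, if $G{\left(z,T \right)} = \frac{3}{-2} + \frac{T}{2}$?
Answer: $20736$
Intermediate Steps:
$G{\left(z,T \right)} = - \frac{3}{2} + \frac{T}{2}$ ($G{\left(z,T \right)} = 3 \left(- \frac{1}{2}\right) + T \frac{1}{2} = - \frac{3}{2} + \frac{T}{2}$)
$p{\left(y \right)} = -8 + y$
$p^{4}{\left(G{\left(1 \cdot \frac{1}{5},-5 \right)} \right)} = \left(-8 + \left(- \frac{3}{2} + \frac{1}{2} \left(-5\right)\right)\right)^{4} = \left(-8 - 4\right)^{4} = \left(-12\right)^{4} = 20736$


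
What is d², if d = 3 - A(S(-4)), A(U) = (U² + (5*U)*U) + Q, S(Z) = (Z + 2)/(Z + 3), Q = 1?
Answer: 484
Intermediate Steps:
S(Z) = (2 + Z)/(3 + Z)
A(U) = 1 + 6*U² (A(U) = (U² + (5*U)*U) + 1 = (U² + 5*U²) + 1 = 6*U² + 1 = 1 + 6*U²)
d = -22 (d = 3 - (1 + 6*((2 - 4)/(3 - 4))²) = 3 - (1 + 6*(-2/(-1))²) = 3 - (1 + 6*(-1*(-2))²) = 3 - (1 + 6*2²) = 3 - (1 + 6*4) = 3 - (1 + 24) = 3 - 1*25 = 3 - 25 = -22)
d² = (-22)² = 484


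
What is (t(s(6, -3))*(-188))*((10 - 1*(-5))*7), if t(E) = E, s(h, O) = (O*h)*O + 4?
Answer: -1144920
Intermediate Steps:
s(h, O) = 4 + h*O**2 (s(h, O) = h*O**2 + 4 = 4 + h*O**2)
(t(s(6, -3))*(-188))*((10 - 1*(-5))*7) = ((4 + 6*(-3)**2)*(-188))*((10 - 1*(-5))*7) = ((4 + 6*9)*(-188))*((10 + 5)*7) = ((4 + 54)*(-188))*(15*7) = (58*(-188))*105 = -10904*105 = -1144920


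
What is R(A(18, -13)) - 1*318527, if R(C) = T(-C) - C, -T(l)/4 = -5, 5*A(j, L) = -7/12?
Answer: -19110413/60 ≈ -3.1851e+5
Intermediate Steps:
A(j, L) = -7/60 (A(j, L) = (-7/12)/5 = (-7*1/12)/5 = (⅕)*(-7/12) = -7/60)
T(l) = 20 (T(l) = -4*(-5) = 20)
R(C) = 20 - C
R(A(18, -13)) - 1*318527 = (20 - 1*(-7/60)) - 1*318527 = (20 + 7/60) - 318527 = 1207/60 - 318527 = -19110413/60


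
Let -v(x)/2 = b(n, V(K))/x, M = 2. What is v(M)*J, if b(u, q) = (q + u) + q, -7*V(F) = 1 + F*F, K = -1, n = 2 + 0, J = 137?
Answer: -1370/7 ≈ -195.71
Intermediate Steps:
n = 2
V(F) = -1/7 - F**2/7 (V(F) = -(1 + F*F)/7 = -(1 + F**2)/7 = -1/7 - F**2/7)
b(u, q) = u + 2*q
v(x) = -20/(7*x) (v(x) = -2*(2 + 2*(-1/7 - 1/7*(-1)**2))/x = -2*(2 + 2*(-1/7 - 1/7*1))/x = -2*(2 + 2*(-1/7 - 1/7))/x = -2*(2 + 2*(-2/7))/x = -2*(2 - 4/7)/x = -20/(7*x))
v(M)*J = -20/7/2*137 = -20/7*1/2*137 = -10/7*137 = -1370/7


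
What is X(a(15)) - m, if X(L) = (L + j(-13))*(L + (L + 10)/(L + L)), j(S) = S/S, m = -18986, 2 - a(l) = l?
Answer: 248828/13 ≈ 19141.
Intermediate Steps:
a(l) = 2 - l
j(S) = 1
X(L) = (1 + L)*(L + (10 + L)/(2*L)) (X(L) = (L + 1)*(L + (L + 10)/(L + L)) = (1 + L)*(L + (10 + L)/((2*L))) = (1 + L)*(L + (10 + L)*(1/(2*L))) = (1 + L)*(L + (10 + L)/(2*L)))
X(a(15)) - m = (11/2 + (2 - 1*15)² + 5/(2 - 1*15) + 3*(2 - 1*15)/2) - 1*(-18986) = (11/2 + (2 - 15)² + 5/(2 - 15) + 3*(2 - 15)/2) + 18986 = (11/2 + (-13)² + 5/(-13) + (3/2)*(-13)) + 18986 = (11/2 + 169 + 5*(-1/13) - 39/2) + 18986 = (11/2 + 169 - 5/13 - 39/2) + 18986 = 2010/13 + 18986 = 248828/13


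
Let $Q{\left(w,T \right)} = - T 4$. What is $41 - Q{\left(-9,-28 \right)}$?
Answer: $-71$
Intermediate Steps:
$Q{\left(w,T \right)} = - 4 T$
$41 - Q{\left(-9,-28 \right)} = 41 - \left(-4\right) \left(-28\right) = 41 - 112 = -71$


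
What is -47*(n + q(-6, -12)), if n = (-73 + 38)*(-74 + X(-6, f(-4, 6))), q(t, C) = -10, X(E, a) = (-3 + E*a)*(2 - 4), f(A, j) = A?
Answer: -190350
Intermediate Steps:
X(E, a) = 6 - 2*E*a (X(E, a) = (-3 + E*a)*(-2) = 6 - 2*E*a)
n = 4060 (n = (-73 + 38)*(-74 + (6 - 2*(-6)*(-4))) = -35*(-74 + (6 - 48)) = -35*(-74 - 42) = -35*(-116) = 4060)
-47*(n + q(-6, -12)) = -47*(4060 - 10) = -47*4050 = -190350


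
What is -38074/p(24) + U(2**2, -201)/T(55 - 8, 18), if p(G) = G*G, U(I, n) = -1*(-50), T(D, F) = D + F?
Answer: -244601/3744 ≈ -65.331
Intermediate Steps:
U(I, n) = 50
p(G) = G**2
-38074/p(24) + U(2**2, -201)/T(55 - 8, 18) = -38074/(24**2) + 50/((55 - 8) + 18) = -38074/576 + 50/(47 + 18) = -38074*1/576 + 50/65 = -19037/288 + 50*(1/65) = -19037/288 + 10/13 = -244601/3744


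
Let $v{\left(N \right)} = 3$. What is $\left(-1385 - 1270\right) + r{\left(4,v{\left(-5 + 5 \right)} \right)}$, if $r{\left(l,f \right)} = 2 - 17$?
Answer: $-2670$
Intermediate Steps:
$r{\left(l,f \right)} = -15$ ($r{\left(l,f \right)} = 2 - 17 = -15$)
$\left(-1385 - 1270\right) + r{\left(4,v{\left(-5 + 5 \right)} \right)} = \left(-1385 - 1270\right) - 15 = -2655 - 15 = -2670$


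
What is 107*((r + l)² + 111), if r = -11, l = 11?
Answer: 11877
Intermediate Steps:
107*((r + l)² + 111) = 107*((-11 + 11)² + 111) = 107*(0² + 111) = 107*(0 + 111) = 107*111 = 11877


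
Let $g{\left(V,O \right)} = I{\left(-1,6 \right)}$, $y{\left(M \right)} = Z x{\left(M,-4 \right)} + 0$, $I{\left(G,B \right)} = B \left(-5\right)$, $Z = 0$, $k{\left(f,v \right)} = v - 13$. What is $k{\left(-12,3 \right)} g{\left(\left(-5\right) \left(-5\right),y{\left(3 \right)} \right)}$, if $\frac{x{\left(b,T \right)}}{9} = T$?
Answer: $300$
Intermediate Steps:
$k{\left(f,v \right)} = -13 + v$
$x{\left(b,T \right)} = 9 T$
$I{\left(G,B \right)} = - 5 B$
$y{\left(M \right)} = 0$ ($y{\left(M \right)} = 0 \cdot 9 \left(-4\right) + 0 = 0 \left(-36\right) + 0 = 0 + 0 = 0$)
$g{\left(V,O \right)} = -30$ ($g{\left(V,O \right)} = \left(-5\right) 6 = -30$)
$k{\left(-12,3 \right)} g{\left(\left(-5\right) \left(-5\right),y{\left(3 \right)} \right)} = \left(-13 + 3\right) \left(-30\right) = \left(-10\right) \left(-30\right) = 300$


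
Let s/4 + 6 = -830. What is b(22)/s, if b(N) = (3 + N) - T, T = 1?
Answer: -3/418 ≈ -0.0071770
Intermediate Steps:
s = -3344 (s = -24 + 4*(-830) = -24 - 3320 = -3344)
b(N) = 2 + N (b(N) = (3 + N) - 1*1 = (3 + N) - 1 = 2 + N)
b(22)/s = (2 + 22)/(-3344) = 24*(-1/3344) = -3/418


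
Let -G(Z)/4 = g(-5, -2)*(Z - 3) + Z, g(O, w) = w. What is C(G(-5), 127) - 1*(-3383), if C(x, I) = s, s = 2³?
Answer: 3391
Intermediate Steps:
G(Z) = -24 + 4*Z (G(Z) = -4*(-2*(Z - 3) + Z) = -4*(-2*(-3 + Z) + Z) = -4*((6 - 2*Z) + Z) = -4*(6 - Z) = -24 + 4*Z)
s = 8
C(x, I) = 8
C(G(-5), 127) - 1*(-3383) = 8 - 1*(-3383) = 8 + 3383 = 3391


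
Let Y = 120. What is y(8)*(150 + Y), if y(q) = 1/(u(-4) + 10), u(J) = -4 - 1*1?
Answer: 54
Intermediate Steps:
u(J) = -5 (u(J) = -4 - 1 = -5)
y(q) = 1/5 (y(q) = 1/(-5 + 10) = 1/5)
y(8)*(150 + Y) = (150 + 120)/5 = (1/5)*270 = 54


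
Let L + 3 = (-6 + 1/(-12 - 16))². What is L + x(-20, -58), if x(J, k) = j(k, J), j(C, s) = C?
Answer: -19263/784 ≈ -24.570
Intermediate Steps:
x(J, k) = k
L = 26209/784 (L = -3 + (-6 + 1/(-12 - 16))² = -3 + (-6 + 1/(-28))² = -3 + (-6 - 1/28)² = -3 + (-169/28)² = -3 + 28561/784 = 26209/784 ≈ 33.430)
L + x(-20, -58) = 26209/784 - 58 = -19263/784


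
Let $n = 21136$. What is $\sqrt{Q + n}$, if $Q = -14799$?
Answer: $\sqrt{6337} \approx 79.605$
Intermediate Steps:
$\sqrt{Q + n} = \sqrt{-14799 + 21136} = \sqrt{6337}$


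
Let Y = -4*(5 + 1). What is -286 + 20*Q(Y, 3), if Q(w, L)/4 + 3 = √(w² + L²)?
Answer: -526 + 240*√65 ≈ 1408.9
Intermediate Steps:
Y = -24 (Y = -4*6 = -24)
Q(w, L) = -12 + 4*√(L² + w²) (Q(w, L) = -12 + 4*√(w² + L²) = -12 + 4*√(L² + w²))
-286 + 20*Q(Y, 3) = -286 + 20*(-12 + 4*√(3² + (-24)²)) = -286 + 20*(-12 + 4*√(9 + 576)) = -286 + 20*(-12 + 4*√585) = -286 + 20*(-12 + 4*(3*√65)) = -286 + 20*(-12 + 12*√65) = -286 + (-240 + 240*√65) = -526 + 240*√65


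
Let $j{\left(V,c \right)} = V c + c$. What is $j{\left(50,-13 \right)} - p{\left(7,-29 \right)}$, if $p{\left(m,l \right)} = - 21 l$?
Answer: $-1272$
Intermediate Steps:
$j{\left(V,c \right)} = c + V c$
$j{\left(50,-13 \right)} - p{\left(7,-29 \right)} = - 13 \left(1 + 50\right) - \left(-21\right) \left(-29\right) = \left(-13\right) 51 - 609 = -663 - 609 = -1272$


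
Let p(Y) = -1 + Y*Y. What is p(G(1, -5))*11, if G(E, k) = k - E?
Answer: 385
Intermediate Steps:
p(Y) = -1 + Y²
p(G(1, -5))*11 = (-1 + (-5 - 1*1)²)*11 = (-1 + (-5 - 1)²)*11 = (-1 + (-6)²)*11 = (-1 + 36)*11 = 35*11 = 385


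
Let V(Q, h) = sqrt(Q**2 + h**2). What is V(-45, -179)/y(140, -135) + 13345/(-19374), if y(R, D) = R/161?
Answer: -13345/19374 + 23*sqrt(34066)/20 ≈ 211.57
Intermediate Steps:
y(R, D) = R/161 (y(R, D) = R*(1/161) = R/161)
V(-45, -179)/y(140, -135) + 13345/(-19374) = sqrt((-45)**2 + (-179)**2)/(((1/161)*140)) + 13345/(-19374) = sqrt(2025 + 32041)/(20/23) + 13345*(-1/19374) = sqrt(34066)*(23/20) - 13345/19374 = 23*sqrt(34066)/20 - 13345/19374 = -13345/19374 + 23*sqrt(34066)/20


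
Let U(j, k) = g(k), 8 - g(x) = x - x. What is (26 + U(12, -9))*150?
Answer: 5100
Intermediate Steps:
g(x) = 8 (g(x) = 8 - (x - x) = 8 - 1*0 = 8 + 0 = 8)
U(j, k) = 8
(26 + U(12, -9))*150 = (26 + 8)*150 = 34*150 = 5100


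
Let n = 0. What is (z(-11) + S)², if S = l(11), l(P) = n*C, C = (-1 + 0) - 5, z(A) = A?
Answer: 121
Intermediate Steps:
C = -6 (C = -1 - 5 = -6)
l(P) = 0 (l(P) = 0*(-6) = 0)
S = 0
(z(-11) + S)² = (-11 + 0)² = (-11)² = 121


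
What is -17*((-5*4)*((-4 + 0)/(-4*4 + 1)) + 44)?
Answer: -1972/3 ≈ -657.33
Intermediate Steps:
-17*((-5*4)*((-4 + 0)/(-4*4 + 1)) + 44) = -17*(-(-80)/(-16 + 1) + 44) = -17*(-(-80)/(-15) + 44) = -17*(-(-80)*(-1)/15 + 44) = -17*(-20*4/15 + 44) = -17*(-16/3 + 44) = -17*116/3 = -1972/3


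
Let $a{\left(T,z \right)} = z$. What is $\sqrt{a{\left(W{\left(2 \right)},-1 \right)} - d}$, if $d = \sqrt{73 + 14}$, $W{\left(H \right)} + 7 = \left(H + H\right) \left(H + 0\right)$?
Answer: $\sqrt{-1 - \sqrt{87}} \approx 3.2136 i$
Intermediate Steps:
$W{\left(H \right)} = -7 + 2 H^{2}$ ($W{\left(H \right)} = -7 + \left(H + H\right) \left(H + 0\right) = -7 + 2 H H = -7 + 2 H^{2}$)
$d = \sqrt{87} \approx 9.3274$
$\sqrt{a{\left(W{\left(2 \right)},-1 \right)} - d} = \sqrt{-1 - \sqrt{87}}$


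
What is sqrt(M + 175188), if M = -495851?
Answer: I*sqrt(320663) ≈ 566.27*I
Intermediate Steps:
sqrt(M + 175188) = sqrt(-495851 + 175188) = sqrt(-320663) = I*sqrt(320663)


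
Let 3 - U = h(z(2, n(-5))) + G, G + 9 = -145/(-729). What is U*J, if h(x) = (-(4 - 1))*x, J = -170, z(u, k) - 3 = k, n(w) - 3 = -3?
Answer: -2577880/729 ≈ -3536.2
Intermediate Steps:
n(w) = 0 (n(w) = 3 - 3 = 0)
G = -6416/729 (G = -9 - 145/(-729) = -9 - 145*(-1/729) = -9 + 145/729 = -6416/729 ≈ -8.8011)
z(u, k) = 3 + k
h(x) = -3*x (h(x) = (-1*3)*x = -3*x)
U = 15164/729 (U = 3 - (-3*(3 + 0) - 6416/729) = 3 - (-3*3 - 6416/729) = 3 - (-9 - 6416/729) = 3 - 1*(-12977/729) = 3 + 12977/729 = 15164/729 ≈ 20.801)
U*J = (15164/729)*(-170) = -2577880/729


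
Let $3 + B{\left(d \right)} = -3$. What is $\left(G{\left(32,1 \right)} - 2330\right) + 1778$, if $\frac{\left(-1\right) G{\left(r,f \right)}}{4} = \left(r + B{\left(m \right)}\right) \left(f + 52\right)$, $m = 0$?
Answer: $-6064$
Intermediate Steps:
$B{\left(d \right)} = -6$ ($B{\left(d \right)} = -3 - 3 = -6$)
$G{\left(r,f \right)} = - 4 \left(-6 + r\right) \left(52 + f\right)$ ($G{\left(r,f \right)} = - 4 \left(r - 6\right) \left(f + 52\right) = - 4 \left(-6 + r\right) \left(52 + f\right)$)
$\left(G{\left(32,1 \right)} - 2330\right) + 1778 = \left(\left(1248 - 6656 + 24 \cdot 1 - 4 \cdot 32\right) - 2330\right) + 1778 = \left(\left(1248 - 6656 + 24 - 128\right) - 2330\right) + 1778 = \left(-5512 - 2330\right) + 1778 = -7842 + 1778 = -6064$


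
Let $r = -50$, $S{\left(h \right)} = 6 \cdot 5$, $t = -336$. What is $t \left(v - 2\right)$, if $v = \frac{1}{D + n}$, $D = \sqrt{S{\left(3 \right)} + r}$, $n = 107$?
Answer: $\frac{2557072}{3823} + \frac{224 i \sqrt{5}}{3823} \approx 668.87 + 0.13102 i$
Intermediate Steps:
$S{\left(h \right)} = 30$
$D = 2 i \sqrt{5}$ ($D = \sqrt{30 - 50} = \sqrt{-20} = 2 i \sqrt{5} \approx 4.4721 i$)
$v = \frac{1}{107 + 2 i \sqrt{5}}$ ($v = \frac{1}{2 i \sqrt{5} + 107} = \frac{1}{107 + 2 i \sqrt{5}} \approx 0.0093295 - 0.00038993 i$)
$t \left(v - 2\right) = - 336 \left(\left(\frac{107}{11469} - \frac{2 i \sqrt{5}}{11469}\right) - 2\right) = - 336 \left(- \frac{22831}{11469} - \frac{2 i \sqrt{5}}{11469}\right) = \frac{2557072}{3823} + \frac{224 i \sqrt{5}}{3823}$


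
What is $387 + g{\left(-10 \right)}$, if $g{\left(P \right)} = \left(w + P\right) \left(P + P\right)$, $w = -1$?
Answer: $607$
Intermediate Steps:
$g{\left(P \right)} = 2 P \left(-1 + P\right)$ ($g{\left(P \right)} = \left(-1 + P\right) \left(P + P\right) = \left(-1 + P\right) 2 P = 2 P \left(-1 + P\right)$)
$387 + g{\left(-10 \right)} = 387 + 2 \left(-10\right) \left(-1 - 10\right) = 387 + 2 \left(-10\right) \left(-11\right) = 387 + 220 = 607$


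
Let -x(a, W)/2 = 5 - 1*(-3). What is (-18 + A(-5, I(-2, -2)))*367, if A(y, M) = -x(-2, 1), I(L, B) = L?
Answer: -734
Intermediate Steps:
x(a, W) = -16 (x(a, W) = -2*(5 - 1*(-3)) = -2*(5 + 3) = -2*8 = -16)
A(y, M) = 16 (A(y, M) = -1*(-16) = 16)
(-18 + A(-5, I(-2, -2)))*367 = (-18 + 16)*367 = -2*367 = -734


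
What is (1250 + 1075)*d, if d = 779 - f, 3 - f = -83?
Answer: 1611225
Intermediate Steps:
f = 86 (f = 3 - 1*(-83) = 3 + 83 = 86)
d = 693 (d = 779 - 1*86 = 779 - 86 = 693)
(1250 + 1075)*d = (1250 + 1075)*693 = 2325*693 = 1611225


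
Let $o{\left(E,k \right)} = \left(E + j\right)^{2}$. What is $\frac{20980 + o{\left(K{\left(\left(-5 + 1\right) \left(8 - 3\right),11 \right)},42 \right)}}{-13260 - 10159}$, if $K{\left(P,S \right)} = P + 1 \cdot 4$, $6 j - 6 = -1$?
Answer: $- \frac{763561}{843084} \approx -0.90568$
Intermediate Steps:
$j = \frac{5}{6}$ ($j = 1 + \frac{1}{6} \left(-1\right) = 1 - \frac{1}{6} = \frac{5}{6} \approx 0.83333$)
$K{\left(P,S \right)} = 4 + P$ ($K{\left(P,S \right)} = P + 4 = 4 + P$)
$o{\left(E,k \right)} = \left(\frac{5}{6} + E\right)^{2}$ ($o{\left(E,k \right)} = \left(E + \frac{5}{6}\right)^{2} = \left(\frac{5}{6} + E\right)^{2}$)
$\frac{20980 + o{\left(K{\left(\left(-5 + 1\right) \left(8 - 3\right),11 \right)},42 \right)}}{-13260 - 10159} = \frac{20980 + \frac{\left(5 + 6 \left(4 + \left(-5 + 1\right) \left(8 - 3\right)\right)\right)^{2}}{36}}{-13260 - 10159} = \frac{20980 + \frac{\left(5 + 6 \left(4 - 20\right)\right)^{2}}{36}}{-23419} = \left(20980 + \frac{\left(5 + 6 \left(4 - 20\right)\right)^{2}}{36}\right) \left(- \frac{1}{23419}\right) = \left(20980 + \frac{\left(5 + 6 \left(-16\right)\right)^{2}}{36}\right) \left(- \frac{1}{23419}\right) = \left(20980 + \frac{\left(5 - 96\right)^{2}}{36}\right) \left(- \frac{1}{23419}\right) = \left(20980 + \frac{\left(-91\right)^{2}}{36}\right) \left(- \frac{1}{23419}\right) = \left(20980 + \frac{1}{36} \cdot 8281\right) \left(- \frac{1}{23419}\right) = \left(20980 + \frac{8281}{36}\right) \left(- \frac{1}{23419}\right) = \frac{763561}{36} \left(- \frac{1}{23419}\right) = - \frac{763561}{843084}$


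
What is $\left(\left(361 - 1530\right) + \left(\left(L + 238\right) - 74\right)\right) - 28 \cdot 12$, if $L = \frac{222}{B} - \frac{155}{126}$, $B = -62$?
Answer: $- \frac{5256737}{3906} \approx -1345.8$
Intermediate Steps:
$L = - \frac{18791}{3906}$ ($L = \frac{222}{-62} - \frac{155}{126} = 222 \left(- \frac{1}{62}\right) - \frac{155}{126} = - \frac{111}{31} - \frac{155}{126} = - \frac{18791}{3906} \approx -4.8108$)
$\left(\left(361 - 1530\right) + \left(\left(L + 238\right) - 74\right)\right) - 28 \cdot 12 = \left(\left(361 - 1530\right) + \left(\left(- \frac{18791}{3906} + 238\right) - 74\right)\right) - 28 \cdot 12 = \left(-1169 + \left(\frac{910837}{3906} - 74\right)\right) - 336 = \left(-1169 + \frac{621793}{3906}\right) - 336 = - \frac{3944321}{3906} - 336 = - \frac{5256737}{3906}$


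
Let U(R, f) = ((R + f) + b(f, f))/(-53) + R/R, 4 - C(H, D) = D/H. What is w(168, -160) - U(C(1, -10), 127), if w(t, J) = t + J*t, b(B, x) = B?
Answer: -1415521/53 ≈ -26708.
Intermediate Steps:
C(H, D) = 4 - D/H
U(R, f) = 1 - 2*f/53 - R/53 (U(R, f) = ((R + f) + f)/(-53) + R/R = (R + 2*f)*(-1/53) + 1 = (-2*f/53 - R/53) + 1 = 1 - 2*f/53 - R/53)
w(168, -160) - U(C(1, -10), 127) = 168*(1 - 160) - (1 - 2/53*127 - (4 - 1*(-10)/1)/53) = 168*(-159) - (1 - 254/53 - (4 - 1*(-10)*1)/53) = -26712 - (1 - 254/53 - (4 + 10)/53) = -26712 - (1 - 254/53 - 1/53*14) = -26712 - (1 - 254/53 - 14/53) = -26712 - 1*(-215/53) = -26712 + 215/53 = -1415521/53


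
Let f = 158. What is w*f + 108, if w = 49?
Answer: 7850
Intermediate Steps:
w*f + 108 = 49*158 + 108 = 7742 + 108 = 7850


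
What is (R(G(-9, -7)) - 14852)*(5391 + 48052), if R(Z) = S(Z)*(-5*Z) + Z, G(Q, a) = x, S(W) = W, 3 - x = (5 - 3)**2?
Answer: -794056094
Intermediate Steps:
x = -1 (x = 3 - (5 - 3)**2 = 3 - 1*2**2 = 3 - 1*4 = 3 - 4 = -1)
G(Q, a) = -1
R(Z) = Z - 5*Z**2 (R(Z) = Z*(-5*Z) + Z = -5*Z**2 + Z = Z - 5*Z**2)
(R(G(-9, -7)) - 14852)*(5391 + 48052) = (-(1 - 5*(-1)) - 14852)*(5391 + 48052) = (-(1 + 5) - 14852)*53443 = (-1*6 - 14852)*53443 = (-6 - 14852)*53443 = -14858*53443 = -794056094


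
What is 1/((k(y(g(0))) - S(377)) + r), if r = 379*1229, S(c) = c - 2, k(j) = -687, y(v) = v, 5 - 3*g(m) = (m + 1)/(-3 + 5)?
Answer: 1/464729 ≈ 2.1518e-6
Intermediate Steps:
g(m) = 3/2 - m/6 (g(m) = 5/3 - (m + 1)/(3*(-3 + 5)) = 5/3 - (1 + m)/(3*2) = 5/3 - (1/2 + m/2)/3 = 5/3 + (-1/6 - m/6) = 3/2 - m/6)
S(c) = -2 + c
r = 465791
1/((k(y(g(0))) - S(377)) + r) = 1/((-687 - (-2 + 377)) + 465791) = 1/((-687 - 1*375) + 465791) = 1/((-687 - 375) + 465791) = 1/(-1062 + 465791) = 1/464729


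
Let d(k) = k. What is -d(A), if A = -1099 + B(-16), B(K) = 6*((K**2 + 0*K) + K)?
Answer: -341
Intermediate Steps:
B(K) = 6*K + 6*K**2 (B(K) = 6*((K**2 + 0) + K) = 6*(K**2 + K) = 6*(K + K**2) = 6*K + 6*K**2)
A = 341 (A = -1099 + 6*(-16)*(1 - 16) = -1099 + 6*(-16)*(-15) = -1099 + 1440 = 341)
-d(A) = -1*341 = -341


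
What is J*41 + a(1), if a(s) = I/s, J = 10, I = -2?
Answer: 408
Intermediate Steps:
a(s) = -2/s
J*41 + a(1) = 10*41 - 2/1 = 410 - 2*1 = 410 - 2 = 408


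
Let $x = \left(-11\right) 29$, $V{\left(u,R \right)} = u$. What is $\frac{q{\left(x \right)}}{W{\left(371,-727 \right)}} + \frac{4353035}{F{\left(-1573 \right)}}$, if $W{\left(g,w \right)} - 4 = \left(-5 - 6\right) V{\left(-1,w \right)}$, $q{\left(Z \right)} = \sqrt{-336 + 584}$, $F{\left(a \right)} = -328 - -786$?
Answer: $\frac{4353035}{458} + \frac{2 \sqrt{62}}{15} \approx 9505.5$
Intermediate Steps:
$F{\left(a \right)} = 458$ ($F{\left(a \right)} = -328 + 786 = 458$)
$x = -319$
$q{\left(Z \right)} = 2 \sqrt{62}$ ($q{\left(Z \right)} = \sqrt{248} = 2 \sqrt{62}$)
$W{\left(g,w \right)} = 15$ ($W{\left(g,w \right)} = 4 + \left(-5 - 6\right) \left(-1\right) = 4 - -11 = 4 + 11 = 15$)
$\frac{q{\left(x \right)}}{W{\left(371,-727 \right)}} + \frac{4353035}{F{\left(-1573 \right)}} = \frac{2 \sqrt{62}}{15} + \frac{4353035}{458} = \frac{4353035}{458} + \frac{2 \sqrt{62}}{15}$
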